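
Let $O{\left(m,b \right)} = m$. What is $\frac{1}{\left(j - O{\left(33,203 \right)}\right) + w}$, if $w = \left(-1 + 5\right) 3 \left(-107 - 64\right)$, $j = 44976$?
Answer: $\frac{1}{42891} \approx 2.3315 \cdot 10^{-5}$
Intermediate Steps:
$w = -2052$ ($w = 4 \cdot 3 \left(-171\right) = 12 \left(-171\right) = -2052$)
$\frac{1}{\left(j - O{\left(33,203 \right)}\right) + w} = \frac{1}{\left(44976 - 33\right) - 2052} = \frac{1}{44943 - 2052} = \frac{1}{42891}$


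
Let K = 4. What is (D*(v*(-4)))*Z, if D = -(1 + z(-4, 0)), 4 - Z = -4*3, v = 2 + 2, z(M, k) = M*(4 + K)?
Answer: -7936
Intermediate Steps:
z(M, k) = 8*M (z(M, k) = M*(4 + 4) = M*8 = 8*M)
v = 4
Z = 16 (Z = 4 - (-4)*3 = 4 - 1*(-12) = 4 + 12 = 16)
D = 31 (D = -(1 + 8*(-4)) = -(1 - 32) = -1*(-31) = 31)
(D*(v*(-4)))*Z = (31*(4*(-4)))*16 = (31*(-16))*16 = -496*16 = -7936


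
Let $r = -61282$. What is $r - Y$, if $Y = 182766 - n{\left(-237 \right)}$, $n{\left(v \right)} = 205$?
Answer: $-243843$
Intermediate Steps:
$Y = 182561$ ($Y = 182766 - 205 = 182561$)
$r - Y = -61282 - 182561 = -243843$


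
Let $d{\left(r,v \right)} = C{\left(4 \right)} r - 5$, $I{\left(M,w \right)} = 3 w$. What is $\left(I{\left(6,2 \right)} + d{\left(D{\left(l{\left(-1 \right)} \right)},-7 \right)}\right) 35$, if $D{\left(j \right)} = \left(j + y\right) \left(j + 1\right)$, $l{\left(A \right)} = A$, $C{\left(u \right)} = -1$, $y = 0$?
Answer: $35$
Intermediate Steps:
$D{\left(j \right)} = j \left(1 + j\right)$ ($D{\left(j \right)} = \left(j + 0\right) \left(j + 1\right) = j \left(1 + j\right)$)
$d{\left(r,v \right)} = -5 - r$ ($d{\left(r,v \right)} = - r - 5 = -5 - r$)
$\left(I{\left(6,2 \right)} + d{\left(D{\left(l{\left(-1 \right)} \right)},-7 \right)}\right) 35 = \left(3 \cdot 2 - \left(5 - \left(1 - 1\right)\right)\right) 35 = \left(6 - \left(5 - 0\right)\right) 35 = \left(6 - 5\right) 35 = 1 \cdot 35 = 35$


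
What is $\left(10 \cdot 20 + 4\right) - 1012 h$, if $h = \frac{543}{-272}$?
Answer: $\frac{151251}{68} \approx 2224.3$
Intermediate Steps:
$h = - \frac{543}{272}$ ($h = 543 \left(- \frac{1}{272}\right) = - \frac{543}{272} \approx -1.9963$)
$\left(10 \cdot 20 + 4\right) - 1012 h = \left(10 \cdot 20 + 4\right) - - \frac{137379}{68} = \left(200 + 4\right) + \frac{137379}{68} = 204 + \frac{137379}{68} = \frac{151251}{68}$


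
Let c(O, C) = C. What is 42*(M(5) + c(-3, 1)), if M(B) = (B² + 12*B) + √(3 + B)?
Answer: 3612 + 84*√2 ≈ 3730.8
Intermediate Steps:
M(B) = B² + √(3 + B) + 12*B
42*(M(5) + c(-3, 1)) = 42*((5² + √(3 + 5) + 12*5) + 1) = 42*((25 + √8 + 60) + 1) = 42*((25 + 2*√2 + 60) + 1) = 42*((85 + 2*√2) + 1) = 42*(86 + 2*√2) = 3612 + 84*√2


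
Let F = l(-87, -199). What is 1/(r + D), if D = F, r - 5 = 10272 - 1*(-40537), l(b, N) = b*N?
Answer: 1/68127 ≈ 1.4678e-5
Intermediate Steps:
l(b, N) = N*b
r = 50814 (r = 5 + (10272 - 1*(-40537)) = 5 + (10272 + 40537) = 5 + 50809 = 50814)
F = 17313 (F = -199*(-87) = 17313)
D = 17313
1/(r + D) = 1/(50814 + 17313) = 1/68127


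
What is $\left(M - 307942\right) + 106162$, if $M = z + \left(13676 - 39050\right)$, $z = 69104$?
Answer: $-158050$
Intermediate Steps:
$M = 43730$ ($M = 69104 + \left(13676 - 39050\right) = 69104 - 25374 = 43730$)
$\left(M - 307942\right) + 106162 = \left(43730 - 307942\right) + 106162 = -264212 + 106162 = -158050$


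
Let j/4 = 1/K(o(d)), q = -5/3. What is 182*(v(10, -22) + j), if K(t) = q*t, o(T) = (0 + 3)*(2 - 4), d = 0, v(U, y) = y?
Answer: -19656/5 ≈ -3931.2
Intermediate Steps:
q = -5/3 (q = -5*1/3 = -5/3 ≈ -1.6667)
o(T) = -6 (o(T) = 3*(-2) = -6)
K(t) = -5*t/3
j = 2/5 (j = 4/((-5/3*(-6))) = 4/10 = 4*(1/10) = 2/5 ≈ 0.40000)
182*(v(10, -22) + j) = 182*(-22 + 2/5) = 182*(-108/5) = -19656/5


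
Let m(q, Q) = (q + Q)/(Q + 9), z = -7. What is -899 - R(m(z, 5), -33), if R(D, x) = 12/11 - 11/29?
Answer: -287008/319 ≈ -899.71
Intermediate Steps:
m(q, Q) = (Q + q)/(9 + Q)
R(D, x) = 227/319 (R(D, x) = 12*(1/11) - 11*1/29 = 12/11 - 11/29 = 227/319)
-899 - R(m(z, 5), -33) = -899 - 1*227/319 = -899 - 227/319 = -287008/319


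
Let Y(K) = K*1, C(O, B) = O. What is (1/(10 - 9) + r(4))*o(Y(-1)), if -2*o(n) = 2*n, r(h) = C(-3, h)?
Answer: -2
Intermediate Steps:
r(h) = -3
Y(K) = K
o(n) = -n
(1/(10 - 9) + r(4))*o(Y(-1)) = (1/(10 - 9) - 3)*(-1*(-1)) = (1/1 - 3)*1 = (1 - 3)*1 = -2*1 = -2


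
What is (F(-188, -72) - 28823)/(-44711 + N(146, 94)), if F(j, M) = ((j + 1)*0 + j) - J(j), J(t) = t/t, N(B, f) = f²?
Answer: 29012/35875 ≈ 0.80870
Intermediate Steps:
J(t) = 1
F(j, M) = -1 + j (F(j, M) = ((j + 1)*0 + j) - 1*1 = ((1 + j)*0 + j) - 1 = (0 + j) - 1 = j - 1 = -1 + j)
(F(-188, -72) - 28823)/(-44711 + N(146, 94)) = ((-1 - 188) - 28823)/(-44711 + 94²) = (-189 - 28823)/(-44711 + 8836) = -29012/(-35875) = -29012*(-1/35875) = 29012/35875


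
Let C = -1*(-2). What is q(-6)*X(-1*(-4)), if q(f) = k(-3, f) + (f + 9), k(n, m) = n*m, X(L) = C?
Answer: 42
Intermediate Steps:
C = 2
X(L) = 2
k(n, m) = m*n
q(f) = 9 - 2*f (q(f) = f*(-3) + (f + 9) = -3*f + (9 + f) = 9 - 2*f)
q(-6)*X(-1*(-4)) = (9 - 2*(-6))*2 = (9 + 12)*2 = 21*2 = 42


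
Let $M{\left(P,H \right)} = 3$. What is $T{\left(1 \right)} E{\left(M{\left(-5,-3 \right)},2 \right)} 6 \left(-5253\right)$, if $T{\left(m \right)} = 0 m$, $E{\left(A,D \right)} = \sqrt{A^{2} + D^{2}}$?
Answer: $0$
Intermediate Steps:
$T{\left(m \right)} = 0$
$T{\left(1 \right)} E{\left(M{\left(-5,-3 \right)},2 \right)} 6 \left(-5253\right) = 0 \sqrt{3^{2} + 2^{2}} \cdot 6 \left(-5253\right) = 0 \sqrt{9 + 4} \cdot 6 \left(-5253\right) = 0 \sqrt{13} \cdot 6 \left(-5253\right) = 0 \cdot 6 \left(-5253\right) = 0 \left(-5253\right) = 0$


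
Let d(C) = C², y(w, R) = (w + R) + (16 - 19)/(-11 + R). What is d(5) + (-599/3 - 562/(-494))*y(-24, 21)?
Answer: 167996/247 ≈ 680.15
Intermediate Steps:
y(w, R) = R + w - 3/(-11 + R) (y(w, R) = (R + w) - 3/(-11 + R) = R + w - 3/(-11 + R))
d(5) + (-599/3 - 562/(-494))*y(-24, 21) = 5² + (-599/3 - 562/(-494))*((-3 + 21² - 11*21 - 11*(-24) + 21*(-24))/(-11 + 21)) = 25 + (-599*⅓ - 562*(-1/494))*((-3 + 441 - 231 + 264 - 504)/10) = 25 + (-599/3 + 281/247)*((⅒)*(-33)) = 25 - 147110/741*(-33/10) = 25 + 161821/247 = 167996/247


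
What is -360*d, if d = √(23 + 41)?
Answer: -2880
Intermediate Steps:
d = 8 (d = √64 = 8)
-360*d = -360*8 = -2880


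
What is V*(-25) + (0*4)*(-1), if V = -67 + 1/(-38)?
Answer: 63675/38 ≈ 1675.7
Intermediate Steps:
V = -2547/38 (V = -67 - 1/38 = -2547/38 ≈ -67.026)
V*(-25) + (0*4)*(-1) = -2547/38*(-25) + (0*4)*(-1) = 63675/38 + 0*(-1) = 63675/38 + 0 = 63675/38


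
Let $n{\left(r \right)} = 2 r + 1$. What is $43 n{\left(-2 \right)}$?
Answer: $-129$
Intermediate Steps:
$n{\left(r \right)} = 1 + 2 r$
$43 n{\left(-2 \right)} = 43 \left(1 + 2 \left(-2\right)\right) = 43 \left(1 - 4\right) = 43 \left(-3\right) = -129$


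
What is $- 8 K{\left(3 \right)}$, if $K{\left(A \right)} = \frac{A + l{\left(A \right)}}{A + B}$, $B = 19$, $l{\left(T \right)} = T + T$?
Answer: $- \frac{36}{11} \approx -3.2727$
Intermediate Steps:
$l{\left(T \right)} = 2 T$
$K{\left(A \right)} = \frac{3 A}{19 + A}$ ($K{\left(A \right)} = \frac{A + 2 A}{A + 19} = \frac{3 A}{19 + A}$)
$- 8 K{\left(3 \right)} = - 8 \cdot 3 \cdot 3 \frac{1}{19 + 3} = - 8 \cdot 3 \cdot 3 \cdot \frac{1}{22} = \left(-8\right) \frac{9}{22} = - \frac{36}{11}$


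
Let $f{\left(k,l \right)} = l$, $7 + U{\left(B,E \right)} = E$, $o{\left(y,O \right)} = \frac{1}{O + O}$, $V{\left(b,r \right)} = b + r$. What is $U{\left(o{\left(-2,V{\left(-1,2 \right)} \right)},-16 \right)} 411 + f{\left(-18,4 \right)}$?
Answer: $-9449$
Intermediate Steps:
$o{\left(y,O \right)} = \frac{1}{2 O}$
$U{\left(B,E \right)} = -7 + E$
$U{\left(o{\left(-2,V{\left(-1,2 \right)} \right)},-16 \right)} 411 + f{\left(-18,4 \right)} = \left(-7 - 16\right) 411 + 4 = \left(-23\right) 411 + 4 = -9453 + 4 = -9449$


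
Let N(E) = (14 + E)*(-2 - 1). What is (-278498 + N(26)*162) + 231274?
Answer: -66664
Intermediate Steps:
N(E) = -42 - 3*E (N(E) = (14 + E)*(-3) = -42 - 3*E)
(-278498 + N(26)*162) + 231274 = (-278498 + (-42 - 3*26)*162) + 231274 = (-278498 + (-42 - 78)*162) + 231274 = (-278498 - 120*162) + 231274 = (-278498 - 19440) + 231274 = -297938 + 231274 = -66664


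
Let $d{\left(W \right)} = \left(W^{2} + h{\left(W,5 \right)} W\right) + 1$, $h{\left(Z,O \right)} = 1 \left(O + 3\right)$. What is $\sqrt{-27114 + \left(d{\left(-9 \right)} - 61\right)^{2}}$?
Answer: $i \sqrt{24513} \approx 156.57 i$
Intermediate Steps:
$h{\left(Z,O \right)} = 3 + O$ ($h{\left(Z,O \right)} = 1 \left(3 + O\right) = 3 + O$)
$d{\left(W \right)} = 1 + W^{2} + 8 W$ ($d{\left(W \right)} = \left(W^{2} + \left(3 + 5\right) W\right) + 1 = \left(W^{2} + 8 W\right) + 1 = 1 + W^{2} + 8 W$)
$\sqrt{-27114 + \left(d{\left(-9 \right)} - 61\right)^{2}} = \sqrt{-27114 + \left(\left(1 + \left(-9\right)^{2} + 8 \left(-9\right)\right) - 61\right)^{2}} = \sqrt{-27114 + \left(\left(1 + 81 - 72\right) - 61\right)^{2}} = \sqrt{-27114 + \left(10 - 61\right)^{2}} = \sqrt{-27114 + \left(-51\right)^{2}} = \sqrt{-27114 + 2601} = \sqrt{-24513} = i \sqrt{24513}$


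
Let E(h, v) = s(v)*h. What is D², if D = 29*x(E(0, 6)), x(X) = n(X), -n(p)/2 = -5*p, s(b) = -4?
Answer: 0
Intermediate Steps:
n(p) = 10*p (n(p) = -(-10)*p = 10*p)
E(h, v) = -4*h
x(X) = 10*X
D = 0 (D = 29*(10*(-4*0)) = 29*(10*0) = 29*0 = 0)
D² = 0² = 0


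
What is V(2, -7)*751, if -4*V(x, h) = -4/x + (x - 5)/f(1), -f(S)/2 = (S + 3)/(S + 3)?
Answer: 751/8 ≈ 93.875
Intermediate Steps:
f(S) = -2 (f(S) = -2*(S + 3)/(S + 3) = -2*(3 + S)/(3 + S) = -2*1 = -2)
V(x, h) = -5/8 + 1/x + x/8 (V(x, h) = -(-4/x + (x - 5)/(-2))/4 = -(-4/x + (-5 + x)*(-½))/4 = -(-4/x + (5/2 - x/2))/4 = -(5/2 - 4/x - x/2)/4 = -5/8 + 1/x + x/8)
V(2, -7)*751 = ((⅛)*(8 + 2*(-5 + 2))/2)*751 = ((⅛)*(½)*(8 + 2*(-3)))*751 = ((⅛)*(½)*(8 - 6))*751 = ((⅛)*(½)*2)*751 = (⅛)*751 = 751/8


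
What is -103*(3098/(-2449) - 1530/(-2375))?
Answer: 74382068/1163275 ≈ 63.942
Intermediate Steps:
-103*(3098/(-2449) - 1530/(-2375)) = -103*(3098*(-1/2449) - 1530*(-1/2375)) = -103*(-3098/2449 + 306/475) = -103*(-722156/1163275) = 74382068/1163275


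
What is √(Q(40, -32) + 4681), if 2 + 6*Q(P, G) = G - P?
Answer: √42018/3 ≈ 68.328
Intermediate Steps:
Q(P, G) = -⅓ - P/6 + G/6 (Q(P, G) = -⅓ + (G - P)/6 = -⅓ + (-P/6 + G/6) = -⅓ - P/6 + G/6)
√(Q(40, -32) + 4681) = √((-⅓ - ⅙*40 + (⅙)*(-32)) + 4681) = √((-⅓ - 20/3 - 16/3) + 4681) = √(-37/3 + 4681) = √(14006/3) = √42018/3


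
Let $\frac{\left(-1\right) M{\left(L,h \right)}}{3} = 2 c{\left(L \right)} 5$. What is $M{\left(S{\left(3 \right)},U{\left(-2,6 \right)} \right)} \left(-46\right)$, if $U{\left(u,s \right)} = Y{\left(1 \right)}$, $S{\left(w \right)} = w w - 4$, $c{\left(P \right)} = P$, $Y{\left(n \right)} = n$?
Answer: $6900$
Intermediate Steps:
$S{\left(w \right)} = -4 + w^{2}$ ($S{\left(w \right)} = w^{2} - 4 = -4 + w^{2}$)
$U{\left(u,s \right)} = 1$
$M{\left(L,h \right)} = - 30 L$ ($M{\left(L,h \right)} = - 3 \cdot 2 L 5 = - 3 \cdot 10 L = - 30 L$)
$M{\left(S{\left(3 \right)},U{\left(-2,6 \right)} \right)} \left(-46\right) = - 30 \left(-4 + 3^{2}\right) \left(-46\right) = - 30 \left(-4 + 9\right) \left(-46\right) = \left(-30\right) 5 \left(-46\right) = \left(-150\right) \left(-46\right) = 6900$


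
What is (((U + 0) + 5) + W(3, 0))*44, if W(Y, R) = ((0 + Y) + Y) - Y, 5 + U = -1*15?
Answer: -528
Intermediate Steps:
U = -20 (U = -5 - 1*15 = -5 - 15 = -20)
W(Y, R) = Y (W(Y, R) = (Y + Y) - Y = 2*Y - Y = Y)
(((U + 0) + 5) + W(3, 0))*44 = (((-20 + 0) + 5) + 3)*44 = ((-20 + 5) + 3)*44 = (-15 + 3)*44 = -12*44 = -528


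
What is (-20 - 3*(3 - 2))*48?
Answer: -1104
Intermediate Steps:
(-20 - 3*(3 - 2))*48 = (-20 - 3*1)*48 = (-20 - 3)*48 = -23*48 = -1104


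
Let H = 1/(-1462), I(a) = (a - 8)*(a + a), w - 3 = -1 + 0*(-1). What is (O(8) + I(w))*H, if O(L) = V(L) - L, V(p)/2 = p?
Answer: 8/731 ≈ 0.010944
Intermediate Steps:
V(p) = 2*p
O(L) = L (O(L) = 2*L - L = L)
w = 2 (w = 3 + (-1 + 0*(-1)) = 3 + (-1 + 0) = 3 - 1 = 2)
I(a) = 2*a*(-8 + a) (I(a) = (-8 + a)*(2*a) = 2*a*(-8 + a))
H = -1/1462 ≈ -0.00068399
(O(8) + I(w))*H = (8 + 2*2*(-8 + 2))*(-1/1462) = (8 + 2*2*(-6))*(-1/1462) = (8 - 24)*(-1/1462) = -16*(-1/1462) = 8/731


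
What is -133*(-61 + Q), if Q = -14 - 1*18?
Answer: 12369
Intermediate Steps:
Q = -32 (Q = -14 - 18 = -32)
-133*(-61 + Q) = -133*(-61 - 32) = -133*(-93) = 12369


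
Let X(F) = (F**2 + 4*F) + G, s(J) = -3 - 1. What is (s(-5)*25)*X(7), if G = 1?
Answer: -7800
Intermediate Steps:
s(J) = -4
X(F) = 1 + F**2 + 4*F (X(F) = (F**2 + 4*F) + 1 = 1 + F**2 + 4*F)
(s(-5)*25)*X(7) = (-4*25)*(1 + 7**2 + 4*7) = -100*(1 + 49 + 28) = -100*78 = -7800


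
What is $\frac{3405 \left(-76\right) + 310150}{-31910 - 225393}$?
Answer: $- \frac{51370}{257303} \approx -0.19965$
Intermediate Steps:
$\frac{3405 \left(-76\right) + 310150}{-31910 - 225393} = \frac{-258780 + 310150}{-257303} = 51370 \left(- \frac{1}{257303}\right) = - \frac{51370}{257303}$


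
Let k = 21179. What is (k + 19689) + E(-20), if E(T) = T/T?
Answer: 40869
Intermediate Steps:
E(T) = 1
(k + 19689) + E(-20) = (21179 + 19689) + 1 = 40868 + 1 = 40869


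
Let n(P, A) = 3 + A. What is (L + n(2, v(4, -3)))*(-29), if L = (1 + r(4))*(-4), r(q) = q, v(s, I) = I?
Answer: 580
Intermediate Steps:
L = -20 (L = (1 + 4)*(-4) = 5*(-4) = -20)
(L + n(2, v(4, -3)))*(-29) = (-20 + (3 - 3))*(-29) = (-20 + 0)*(-29) = -20*(-29) = 580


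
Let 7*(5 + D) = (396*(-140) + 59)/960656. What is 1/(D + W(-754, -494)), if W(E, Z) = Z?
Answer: -6724592/3355626789 ≈ -0.0020040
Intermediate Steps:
D = -33678341/6724592 (D = -5 + ((396*(-140) + 59)/960656)/7 = -5 + ((-55440 + 59)*(1/960656))/7 = -5 + (-55381*1/960656)/7 = -5 + (⅐)*(-55381/960656) = -5 - 55381/6724592 = -33678341/6724592 ≈ -5.0082)
1/(D + W(-754, -494)) = 1/(-33678341/6724592 - 494) = 1/(-3355626789/6724592) = -6724592/3355626789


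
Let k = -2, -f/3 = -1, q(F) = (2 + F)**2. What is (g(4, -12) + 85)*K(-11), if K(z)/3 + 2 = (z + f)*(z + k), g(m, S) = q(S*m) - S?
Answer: 677178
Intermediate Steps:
f = 3 (f = -3*(-1) = 3)
g(m, S) = (2 + S*m)**2 - S
K(z) = -6 + 3*(-2 + z)*(3 + z) (K(z) = -6 + 3*((z + 3)*(z - 2)) = -6 + 3*((3 + z)*(-2 + z)) = -6 + 3*((-2 + z)*(3 + z)) = -6 + 3*(-2 + z)*(3 + z))
(g(4, -12) + 85)*K(-11) = (((2 - 12*4)**2 - 1*(-12)) + 85)*(-24 + 3*(-11) + 3*(-11)**2) = (((2 - 48)**2 + 12) + 85)*(-24 - 33 + 3*121) = (((-46)**2 + 12) + 85)*(-24 - 33 + 363) = ((2116 + 12) + 85)*306 = (2128 + 85)*306 = 2213*306 = 677178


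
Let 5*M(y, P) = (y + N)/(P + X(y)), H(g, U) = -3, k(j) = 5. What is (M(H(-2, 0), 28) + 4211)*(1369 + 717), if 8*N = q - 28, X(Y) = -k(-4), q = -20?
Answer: 1010158016/115 ≈ 8.7840e+6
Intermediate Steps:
X(Y) = -5 (X(Y) = -1*5 = -5)
N = -6 (N = (-20 - 28)/8 = (⅛)*(-48) = -6)
M(y, P) = (-6 + y)/(5*(-5 + P)) (M(y, P) = ((y - 6)/(P - 5))/5 = ((-6 + y)/(-5 + P))/5 = (-6 + y)/(5*(-5 + P)))
(M(H(-2, 0), 28) + 4211)*(1369 + 717) = ((-6 - 3)/(5*(-5 + 28)) + 4211)*(1369 + 717) = ((⅕)*(-9)/23 + 4211)*2086 = ((⅕)*(1/23)*(-9) + 4211)*2086 = (-9/115 + 4211)*2086 = (484256/115)*2086 = 1010158016/115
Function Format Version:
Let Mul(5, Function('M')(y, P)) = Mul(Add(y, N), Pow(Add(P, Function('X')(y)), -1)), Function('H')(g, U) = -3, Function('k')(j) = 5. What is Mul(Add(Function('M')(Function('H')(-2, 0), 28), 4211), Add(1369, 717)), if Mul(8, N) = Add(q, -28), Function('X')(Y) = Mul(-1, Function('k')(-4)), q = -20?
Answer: Rational(1010158016, 115) ≈ 8.7840e+6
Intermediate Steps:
Function('X')(Y) = -5 (Function('X')(Y) = Mul(-1, 5) = -5)
N = -6 (N = Mul(Rational(1, 8), Add(-20, -28)) = Mul(Rational(1, 8), -48) = -6)
Function('M')(y, P) = Mul(Rational(1, 5), Pow(Add(-5, P), -1), Add(-6, y)) (Function('M')(y, P) = Mul(Rational(1, 5), Mul(Add(y, -6), Pow(Add(P, -5), -1))) = Mul(Rational(1, 5), Mul(Add(-6, y), Pow(Add(-5, P), -1))) = Mul(Rational(1, 5), Mul(Pow(Add(-5, P), -1), Add(-6, y))) = Mul(Rational(1, 5), Pow(Add(-5, P), -1), Add(-6, y)))
Mul(Add(Function('M')(Function('H')(-2, 0), 28), 4211), Add(1369, 717)) = Mul(Add(Mul(Rational(1, 5), Pow(Add(-5, 28), -1), Add(-6, -3)), 4211), Add(1369, 717)) = Mul(Add(Mul(Rational(1, 5), Pow(23, -1), -9), 4211), 2086) = Mul(Add(Mul(Rational(1, 5), Rational(1, 23), -9), 4211), 2086) = Mul(Add(Rational(-9, 115), 4211), 2086) = Mul(Rational(484256, 115), 2086) = Rational(1010158016, 115)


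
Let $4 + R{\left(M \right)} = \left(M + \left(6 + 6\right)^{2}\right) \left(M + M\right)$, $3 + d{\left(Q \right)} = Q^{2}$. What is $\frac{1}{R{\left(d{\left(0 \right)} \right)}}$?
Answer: $- \frac{1}{850} \approx -0.0011765$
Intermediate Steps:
$d{\left(Q \right)} = -3 + Q^{2}$
$R{\left(M \right)} = -4 + 2 M \left(144 + M\right)$ ($R{\left(M \right)} = -4 + \left(M + \left(6 + 6\right)^{2}\right) \left(M + M\right) = -4 + \left(M + 12^{2}\right) 2 M = -4 + \left(M + 144\right) 2 M = -4 + \left(144 + M\right) 2 M = -4 + 2 M \left(144 + M\right)$)
$\frac{1}{R{\left(d{\left(0 \right)} \right)}} = \frac{1}{-4 + 2 \left(-3 + 0^{2}\right)^{2} + 288 \left(-3 + 0^{2}\right)} = \frac{1}{-4 + 2 \left(-3 + 0\right)^{2} + 288 \left(-3 + 0\right)} = \frac{1}{-4 + 2 \left(-3\right)^{2} + 288 \left(-3\right)} = \frac{1}{-4 + 2 \cdot 9 - 864} = \frac{1}{-4 + 18 - 864} = \frac{1}{-850} = - \frac{1}{850}$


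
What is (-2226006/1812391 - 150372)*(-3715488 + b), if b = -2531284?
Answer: 243209220122377368/258913 ≈ 9.3935e+11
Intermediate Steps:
(-2226006/1812391 - 150372)*(-3715488 + b) = (-2226006/1812391 - 150372)*(-3715488 - 2531284) = (-2226006*1/1812391 - 150372)*(-6246772) = (-2226006/1812391 - 150372)*(-6246772) = -272535085458/1812391*(-6246772) = 243209220122377368/258913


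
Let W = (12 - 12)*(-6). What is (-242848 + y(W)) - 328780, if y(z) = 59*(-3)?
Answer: -571805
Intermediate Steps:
W = 0 (W = 0*(-6) = 0)
y(z) = -177
(-242848 + y(W)) - 328780 = (-242848 - 177) - 328780 = -243025 - 328780 = -571805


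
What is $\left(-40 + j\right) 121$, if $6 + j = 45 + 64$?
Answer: $7623$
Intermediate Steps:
$j = 103$ ($j = -6 + \left(45 + 64\right) = -6 + 109 = 103$)
$\left(-40 + j\right) 121 = \left(-40 + 103\right) 121 = 63 \cdot 121 = 7623$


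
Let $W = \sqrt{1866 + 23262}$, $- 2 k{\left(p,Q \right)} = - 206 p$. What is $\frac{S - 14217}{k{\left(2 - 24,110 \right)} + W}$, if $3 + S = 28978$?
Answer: $- \frac{8360407}{1277407} - \frac{22137 \sqrt{698}}{1277407} \approx -7.0027$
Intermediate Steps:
$S = 28975$ ($S = -3 + 28978 = 28975$)
$k{\left(p,Q \right)} = 103 p$ ($k{\left(p,Q \right)} = - \frac{\left(-206\right) p}{2} = 103 p$)
$W = 6 \sqrt{698}$ ($W = \sqrt{25128} = 6 \sqrt{698} \approx 158.52$)
$\frac{S - 14217}{k{\left(2 - 24,110 \right)} + W} = \frac{28975 - 14217}{103 \left(2 - 24\right) + 6 \sqrt{698}} = \frac{14758}{103 \left(-22\right) + 6 \sqrt{698}} = \frac{14758}{-2266 + 6 \sqrt{698}}$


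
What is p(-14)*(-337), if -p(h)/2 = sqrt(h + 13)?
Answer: 674*I ≈ 674.0*I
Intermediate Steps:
p(h) = -2*sqrt(13 + h) (p(h) = -2*sqrt(h + 13) = -2*sqrt(13 + h))
p(-14)*(-337) = -2*sqrt(13 - 14)*(-337) = -2*I*(-337) = 674*I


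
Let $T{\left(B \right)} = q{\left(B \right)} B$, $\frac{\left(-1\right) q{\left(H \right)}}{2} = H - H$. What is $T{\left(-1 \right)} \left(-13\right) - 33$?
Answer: $-33$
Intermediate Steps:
$q{\left(H \right)} = 0$ ($q{\left(H \right)} = - 2 \left(H - H\right) = \left(-2\right) 0 = 0$)
$T{\left(B \right)} = 0$ ($T{\left(B \right)} = 0 B = 0$)
$T{\left(-1 \right)} \left(-13\right) - 33 = 0 \left(-13\right) - 33 = 0 - 33 = -33$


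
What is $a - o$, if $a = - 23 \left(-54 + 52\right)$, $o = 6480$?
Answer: $-6434$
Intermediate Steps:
$a = 46$ ($a = \left(-23\right) \left(-2\right) = 46$)
$a - o = 46 - 6480 = -6434$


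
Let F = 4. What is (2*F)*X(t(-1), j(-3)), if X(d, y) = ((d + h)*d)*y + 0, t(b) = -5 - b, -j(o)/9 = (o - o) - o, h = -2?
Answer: -5184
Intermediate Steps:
j(o) = 9*o (j(o) = -9*((o - o) - o) = -9*(0 - o) = -(-9)*o = 9*o)
X(d, y) = d*y*(-2 + d) (X(d, y) = ((d - 2)*d)*y + 0 = ((-2 + d)*d)*y + 0 = (d*(-2 + d))*y + 0 = d*y*(-2 + d) + 0 = d*y*(-2 + d))
(2*F)*X(t(-1), j(-3)) = (2*4)*((-5 - 1*(-1))*(9*(-3))*(-2 + (-5 - 1*(-1)))) = 8*((-5 + 1)*(-27)*(-2 + (-5 + 1))) = 8*(-4*(-27)*(-2 - 4)) = 8*(-4*(-27)*(-6)) = 8*(-648) = -5184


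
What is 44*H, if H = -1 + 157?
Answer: 6864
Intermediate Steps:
H = 156
44*H = 44*156 = 6864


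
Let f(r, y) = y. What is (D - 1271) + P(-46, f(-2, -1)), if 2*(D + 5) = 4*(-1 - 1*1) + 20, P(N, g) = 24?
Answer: -1246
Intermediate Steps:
D = 1 (D = -5 + (4*(-1 - 1*1) + 20)/2 = -5 + (4*(-1 - 1) + 20)/2 = -5 + (4*(-2) + 20)/2 = -5 + (-8 + 20)/2 = -5 + (1/2)*12 = -5 + 6 = 1)
(D - 1271) + P(-46, f(-2, -1)) = (1 - 1271) + 24 = -1270 + 24 = -1246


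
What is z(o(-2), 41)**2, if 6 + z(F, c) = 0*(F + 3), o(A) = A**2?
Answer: 36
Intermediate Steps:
z(F, c) = -6 (z(F, c) = -6 + 0*(F + 3) = -6 + 0*(3 + F) = -6 + 0 = -6)
z(o(-2), 41)**2 = (-6)**2 = 36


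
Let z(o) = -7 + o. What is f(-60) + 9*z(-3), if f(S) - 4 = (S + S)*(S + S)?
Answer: 14314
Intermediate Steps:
f(S) = 4 + 4*S² (f(S) = 4 + (S + S)*(S + S) = 4 + (2*S)*(2*S) = 4 + 4*S²)
f(-60) + 9*z(-3) = (4 + 4*(-60)²) + 9*(-7 - 3) = (4 + 4*3600) + 9*(-10) = (4 + 14400) - 90 = 14404 - 90 = 14314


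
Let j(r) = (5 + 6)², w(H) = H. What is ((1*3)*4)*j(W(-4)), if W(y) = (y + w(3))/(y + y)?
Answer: 1452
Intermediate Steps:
W(y) = (3 + y)/(2*y) (W(y) = (y + 3)/(y + y) = (3 + y)/((2*y)) = (3 + y)*(1/(2*y)) = (3 + y)/(2*y))
j(r) = 121 (j(r) = 11² = 121)
((1*3)*4)*j(W(-4)) = ((1*3)*4)*121 = (3*4)*121 = 12*121 = 1452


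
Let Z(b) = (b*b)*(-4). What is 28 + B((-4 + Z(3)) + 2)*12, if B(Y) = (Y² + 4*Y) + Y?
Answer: 15076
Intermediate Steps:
Z(b) = -4*b² (Z(b) = b²*(-4) = -4*b²)
B(Y) = Y² + 5*Y
28 + B((-4 + Z(3)) + 2)*12 = 28 + (((-4 - 4*3²) + 2)*(5 + ((-4 - 4*3²) + 2)))*12 = 28 + (((-4 - 4*9) + 2)*(5 + ((-4 - 4*9) + 2)))*12 = 28 + (((-4 - 36) + 2)*(5 + ((-4 - 36) + 2)))*12 = 28 + ((-40 + 2)*(5 + (-40 + 2)))*12 = 28 - 38*(5 - 38)*12 = 28 - 38*(-33)*12 = 28 + 1254*12 = 28 + 15048 = 15076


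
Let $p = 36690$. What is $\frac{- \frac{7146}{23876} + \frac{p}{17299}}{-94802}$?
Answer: $- \frac{376195893}{19578078828524} \approx -1.9215 \cdot 10^{-5}$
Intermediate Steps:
$\frac{- \frac{7146}{23876} + \frac{p}{17299}}{-94802} = \frac{- \frac{7146}{23876} + \frac{36690}{17299}}{-94802} = \left(\left(-7146\right) \frac{1}{23876} + 36690 \cdot \frac{1}{17299}\right) \left(- \frac{1}{94802}\right) = \left(- \frac{3573}{11938} + \frac{36690}{17299}\right) \left(- \frac{1}{94802}\right) = \frac{376195893}{206515462} \left(- \frac{1}{94802}\right) = - \frac{376195893}{19578078828524}$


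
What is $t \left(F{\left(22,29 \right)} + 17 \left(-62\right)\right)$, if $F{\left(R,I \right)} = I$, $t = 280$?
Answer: $-287000$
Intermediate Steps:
$t \left(F{\left(22,29 \right)} + 17 \left(-62\right)\right) = 280 \left(29 + 17 \left(-62\right)\right) = 280 \left(29 - 1054\right) = 280 \left(-1025\right) = -287000$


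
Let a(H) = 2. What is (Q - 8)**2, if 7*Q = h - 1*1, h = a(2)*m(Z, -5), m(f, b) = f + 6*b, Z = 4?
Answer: 11881/49 ≈ 242.47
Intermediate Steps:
h = -52 (h = 2*(4 + 6*(-5)) = 2*(4 - 30) = 2*(-26) = -52)
Q = -53/7 (Q = (-52 - 1*1)/7 = (-52 - 1)/7 = (1/7)*(-53) = -53/7 ≈ -7.5714)
(Q - 8)**2 = (-53/7 - 8)**2 = (-109/7)**2 = 11881/49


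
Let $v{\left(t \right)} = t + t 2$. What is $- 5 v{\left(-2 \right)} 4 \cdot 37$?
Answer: $4440$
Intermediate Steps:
$v{\left(t \right)} = 3 t$ ($v{\left(t \right)} = t + 2 t = 3 t$)
$- 5 v{\left(-2 \right)} 4 \cdot 37 = - 5 \cdot 3 \left(-2\right) 4 \cdot 37 = \left(-5\right) \left(-6\right) 4 \cdot 37 = 30 \cdot 4 \cdot 37 = 120 \cdot 37 = 4440$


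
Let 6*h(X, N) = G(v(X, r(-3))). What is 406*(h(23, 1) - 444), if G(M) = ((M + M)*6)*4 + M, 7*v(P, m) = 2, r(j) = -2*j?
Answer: -537950/3 ≈ -1.7932e+5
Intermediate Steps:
v(P, m) = 2/7 (v(P, m) = (1/7)*2 = 2/7)
G(M) = 49*M (G(M) = ((2*M)*6)*4 + M = (12*M)*4 + M = 48*M + M = 49*M)
h(X, N) = 7/3 (h(X, N) = (49*(2/7))/6 = (1/6)*14 = 7/3)
406*(h(23, 1) - 444) = 406*(7/3 - 444) = 406*(-1325/3) = -537950/3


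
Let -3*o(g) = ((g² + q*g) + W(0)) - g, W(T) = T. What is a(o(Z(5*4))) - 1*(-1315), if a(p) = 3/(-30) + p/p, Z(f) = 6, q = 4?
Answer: 13159/10 ≈ 1315.9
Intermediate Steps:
o(g) = -g - g²/3 (o(g) = -(((g² + 4*g) + 0) - g)/3 = -((g² + 4*g) - g)/3 = -(g² + 3*g)/3 = -g - g²/3)
a(p) = 9/10 (a(p) = 3*(-1/30) + 1 = -⅒ + 1 = 9/10)
a(o(Z(5*4))) - 1*(-1315) = 9/10 - 1*(-1315) = 9/10 + 1315 = 13159/10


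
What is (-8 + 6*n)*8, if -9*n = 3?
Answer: -80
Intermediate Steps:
n = -⅓ (n = -⅑*3 = -⅓ ≈ -0.33333)
(-8 + 6*n)*8 = (-8 + 6*(-⅓))*8 = (-8 - 2)*8 = -10*8 = -80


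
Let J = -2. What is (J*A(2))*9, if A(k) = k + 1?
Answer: -54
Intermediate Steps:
A(k) = 1 + k
(J*A(2))*9 = -2*(1 + 2)*9 = -2*3*9 = -6*9 = -54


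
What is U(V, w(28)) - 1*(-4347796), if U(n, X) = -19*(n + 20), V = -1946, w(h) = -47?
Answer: 4384390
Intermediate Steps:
U(n, X) = -380 - 19*n (U(n, X) = -19*(20 + n) = -380 - 19*n)
U(V, w(28)) - 1*(-4347796) = (-380 - 19*(-1946)) - 1*(-4347796) = (-380 + 36974) + 4347796 = 36594 + 4347796 = 4384390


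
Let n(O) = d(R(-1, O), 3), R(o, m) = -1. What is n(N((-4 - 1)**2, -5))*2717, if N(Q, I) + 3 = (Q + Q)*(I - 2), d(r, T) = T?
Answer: 8151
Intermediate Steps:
N(Q, I) = -3 + 2*Q*(-2 + I) (N(Q, I) = -3 + (Q + Q)*(I - 2) = -3 + (2*Q)*(-2 + I) = -3 + 2*Q*(-2 + I))
n(O) = 3
n(N((-4 - 1)**2, -5))*2717 = 3*2717 = 8151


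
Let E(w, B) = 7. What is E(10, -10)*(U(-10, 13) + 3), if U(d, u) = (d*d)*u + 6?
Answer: 9163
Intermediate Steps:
U(d, u) = 6 + u*d² (U(d, u) = d²*u + 6 = u*d² + 6 = 6 + u*d²)
E(10, -10)*(U(-10, 13) + 3) = 7*((6 + 13*(-10)²) + 3) = 7*((6 + 13*100) + 3) = 7*((6 + 1300) + 3) = 7*(1306 + 3) = 7*1309 = 9163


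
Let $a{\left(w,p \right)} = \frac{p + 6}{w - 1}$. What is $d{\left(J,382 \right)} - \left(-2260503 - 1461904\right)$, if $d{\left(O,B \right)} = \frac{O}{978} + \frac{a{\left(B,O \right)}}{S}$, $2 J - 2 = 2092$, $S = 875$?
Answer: $\frac{134850746684301}{36226750} \approx 3.7224 \cdot 10^{6}$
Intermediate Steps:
$J = 1047$ ($J = 1 + \frac{1}{2} \cdot 2092 = 1 + 1046 = 1047$)
$a{\left(w,p \right)} = \frac{6 + p}{-1 + w}$
$d{\left(O,B \right)} = \frac{O}{978} + \frac{6 + O}{875 \left(-1 + B\right)}$ ($d{\left(O,B \right)} = \frac{O}{978} + \frac{\frac{1}{-1 + B} \left(6 + O\right)}{875} = O \frac{1}{978} + \frac{6 + O}{-1 + B} \frac{1}{875} = \frac{O}{978} + \frac{6 + O}{875 \left(-1 + B\right)}$)
$d{\left(J,382 \right)} - \left(-2260503 - 1461904\right) = \frac{5868 + 103 \cdot 1047 + 875 \cdot 382 \cdot 1047}{855750 \left(-1 + 382\right)} - \left(-2260503 - 1461904\right) = \frac{5868 + 107841 + 349959750}{855750 \cdot 381} - -3722407 = \frac{1}{855750} \cdot \frac{1}{381} \cdot 350073459 + 3722407 = \frac{38897051}{36226750} + 3722407 = \frac{134850746684301}{36226750}$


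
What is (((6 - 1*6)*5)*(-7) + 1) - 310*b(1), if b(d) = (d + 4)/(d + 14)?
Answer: -307/3 ≈ -102.33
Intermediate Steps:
b(d) = (4 + d)/(14 + d)
(((6 - 1*6)*5)*(-7) + 1) - 310*b(1) = (((6 - 1*6)*5)*(-7) + 1) - 310*(4 + 1)/(14 + 1) = (((6 - 6)*5)*(-7) + 1) - 310*5/15 = ((0*5)*(-7) + 1) - 62*5/3 = (0*(-7) + 1) - 310*1/3 = (0 + 1) - 310/3 = 1 - 310/3 = -307/3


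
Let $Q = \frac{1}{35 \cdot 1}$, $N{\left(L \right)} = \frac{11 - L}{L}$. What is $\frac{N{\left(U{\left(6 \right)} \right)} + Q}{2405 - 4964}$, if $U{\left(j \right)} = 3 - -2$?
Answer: $- \frac{43}{89565} \approx -0.0004801$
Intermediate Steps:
$U{\left(j \right)} = 5$ ($U{\left(j \right)} = 3 + 2 = 5$)
$N{\left(L \right)} = \frac{11 - L}{L}$
$Q = \frac{1}{35} \approx 0.028571$
$\frac{N{\left(U{\left(6 \right)} \right)} + Q}{2405 - 4964} = \frac{\frac{11 - 5}{5} + \frac{1}{35}}{2405 - 4964} = \frac{\frac{11 - 5}{5} + \frac{1}{35}}{-2559} = \left(\frac{1}{5} \cdot 6 + \frac{1}{35}\right) \left(- \frac{1}{2559}\right) = \left(\frac{6}{5} + \frac{1}{35}\right) \left(- \frac{1}{2559}\right) = \frac{43}{35} \left(- \frac{1}{2559}\right) = - \frac{43}{89565}$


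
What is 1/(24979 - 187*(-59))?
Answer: 1/36012 ≈ 2.7769e-5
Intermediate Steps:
1/(24979 - 187*(-59)) = 1/(24979 + 11033) = 1/36012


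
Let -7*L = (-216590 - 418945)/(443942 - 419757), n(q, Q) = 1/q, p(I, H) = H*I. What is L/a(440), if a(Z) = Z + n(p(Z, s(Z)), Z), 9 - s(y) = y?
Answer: 24104571480/2825249100541 ≈ 0.0085318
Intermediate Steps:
s(y) = 9 - y
a(Z) = Z + 1/(Z*(9 - Z)) (a(Z) = Z + 1/((9 - Z)*Z) = Z + 1/(Z*(9 - Z)))
L = 127107/33859 (L = -(-216590 - 418945)/(7*(443942 - 419757)) = -(-635535)/(7*24185) = -⅐*(-127107/4837) = 127107/33859 ≈ 3.7540)
L/a(440) = 127107/(33859*(440 - 1/(440*(-9 + 440)))) = 127107/(33859*(440 - 1*1/440/431)) = 127107/(33859*(440 - 1*1/440*1/431)) = 127107/(33859*(440 - 1/189640)) = 127107/(33859*(83441599/189640)) = (127107/33859)*(189640/83441599) = 24104571480/2825249100541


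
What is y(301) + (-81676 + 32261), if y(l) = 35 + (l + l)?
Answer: -48778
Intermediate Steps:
y(l) = 35 + 2*l
y(301) + (-81676 + 32261) = (35 + 2*301) + (-81676 + 32261) = (35 + 602) - 49415 = 637 - 49415 = -48778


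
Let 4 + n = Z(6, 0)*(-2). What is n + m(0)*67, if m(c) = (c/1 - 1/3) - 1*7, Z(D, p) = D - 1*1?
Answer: -1516/3 ≈ -505.33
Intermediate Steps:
Z(D, p) = -1 + D (Z(D, p) = D - 1 = -1 + D)
m(c) = -22/3 + c (m(c) = (c*1 - 1*1/3) - 7 = (c - 1/3) - 7 = (-1/3 + c) - 7 = -22/3 + c)
n = -14 (n = -4 + (-1 + 6)*(-2) = -4 + 5*(-2) = -4 - 10 = -14)
n + m(0)*67 = -14 + (-22/3 + 0)*67 = -14 - 22/3*67 = -14 - 1474/3 = -1516/3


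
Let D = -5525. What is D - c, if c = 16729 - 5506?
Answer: -16748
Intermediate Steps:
c = 11223
D - c = -5525 - 1*11223 = -5525 - 11223 = -16748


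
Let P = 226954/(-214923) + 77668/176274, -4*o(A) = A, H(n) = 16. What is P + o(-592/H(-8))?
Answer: 218083944341/25256891268 ≈ 8.6346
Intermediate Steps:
o(A) = -A/4
P = -3885574972/6314222817 (P = 226954*(-1/214923) + 77668*(1/176274) = -226954/214923 + 38834/88137 = -3885574972/6314222817 ≈ -0.61537)
P + o(-592/H(-8)) = -3885574972/6314222817 - (-148)/16 = -3885574972/6314222817 - ¼*(-37) = -3885574972/6314222817 + 37/4 = 218083944341/25256891268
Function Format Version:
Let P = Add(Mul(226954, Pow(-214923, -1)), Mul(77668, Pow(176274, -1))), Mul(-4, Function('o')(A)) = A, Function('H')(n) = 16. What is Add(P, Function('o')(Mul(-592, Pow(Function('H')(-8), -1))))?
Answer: Rational(218083944341, 25256891268) ≈ 8.6346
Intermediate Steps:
Function('o')(A) = Mul(Rational(-1, 4), A)
P = Rational(-3885574972, 6314222817) (P = Add(Mul(226954, Rational(-1, 214923)), Mul(77668, Rational(1, 176274))) = Add(Rational(-226954, 214923), Rational(38834, 88137)) = Rational(-3885574972, 6314222817) ≈ -0.61537)
Add(P, Function('o')(Mul(-592, Pow(Function('H')(-8), -1)))) = Add(Rational(-3885574972, 6314222817), Mul(Rational(-1, 4), Mul(-592, Pow(16, -1)))) = Add(Rational(-3885574972, 6314222817), Mul(Rational(-1, 4), Mul(-592, Rational(1, 16)))) = Add(Rational(-3885574972, 6314222817), Mul(Rational(-1, 4), -37)) = Add(Rational(-3885574972, 6314222817), Rational(37, 4)) = Rational(218083944341, 25256891268)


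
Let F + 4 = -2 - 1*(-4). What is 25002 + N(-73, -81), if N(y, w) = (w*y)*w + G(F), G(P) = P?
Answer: -453953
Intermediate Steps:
F = -2 (F = -4 + (-2 - 1*(-4)) = -4 + (-2 + 4) = -4 + 2 = -2)
N(y, w) = -2 + y*w² (N(y, w) = (w*y)*w - 2 = y*w² - 2 = -2 + y*w²)
25002 + N(-73, -81) = 25002 + (-2 - 73*(-81)²) = 25002 + (-2 - 73*6561) = 25002 + (-2 - 478953) = 25002 - 478955 = -453953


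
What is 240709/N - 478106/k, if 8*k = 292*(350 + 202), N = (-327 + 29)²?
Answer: -9401980073/447305748 ≈ -21.019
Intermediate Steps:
N = 88804 (N = (-298)² = 88804)
k = 20148 (k = (292*(350 + 202))/8 = (292*552)/8 = (⅛)*161184 = 20148)
240709/N - 478106/k = 240709/88804 - 478106/20148 = 240709*(1/88804) - 478106*1/20148 = 240709/88804 - 239053/10074 = -9401980073/447305748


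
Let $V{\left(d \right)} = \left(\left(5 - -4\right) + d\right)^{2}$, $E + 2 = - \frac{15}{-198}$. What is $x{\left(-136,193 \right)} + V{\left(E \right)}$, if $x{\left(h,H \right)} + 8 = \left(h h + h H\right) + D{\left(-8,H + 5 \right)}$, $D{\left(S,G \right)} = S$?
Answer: $- \frac{33619319}{4356} \approx -7717.9$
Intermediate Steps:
$x{\left(h,H \right)} = -16 + h^{2} + H h$ ($x{\left(h,H \right)} = -8 - \left(8 - h H - h h\right) = -8 - \left(8 - h^{2} - H h\right) = -8 + \left(-8 + h^{2} + H h\right) = -16 + h^{2} + H h$)
$E = - \frac{127}{66}$ ($E = -2 - \frac{15}{-198} = -2 - - \frac{5}{66} = -2 + \frac{5}{66} = - \frac{127}{66} \approx -1.9242$)
$V{\left(d \right)} = \left(9 + d\right)^{2}$ ($V{\left(d \right)} = \left(\left(5 + 4\right) + d\right)^{2} = \left(9 + d\right)^{2}$)
$x{\left(-136,193 \right)} + V{\left(E \right)} = \left(-16 + \left(-136\right)^{2} + 193 \left(-136\right)\right) + \left(9 - \frac{127}{66}\right)^{2} = \left(-16 + 18496 - 26248\right) + \left(\frac{467}{66}\right)^{2} = -7768 + \frac{218089}{4356} = - \frac{33619319}{4356}$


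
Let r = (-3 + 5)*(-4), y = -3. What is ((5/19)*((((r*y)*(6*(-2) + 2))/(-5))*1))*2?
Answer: 480/19 ≈ 25.263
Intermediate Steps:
r = -8 (r = 2*(-4) = -8)
((5/19)*((((r*y)*(6*(-2) + 2))/(-5))*1))*2 = ((5/19)*((((-8*(-3))*(6*(-2) + 2))/(-5))*1))*2 = ((5*(1/19))*(((24*(-12 + 2))*(-1/5))*1))*2 = (5*(((24*(-10))*(-1/5))*1)/19)*2 = (5*(-240*(-1/5)*1)/19)*2 = (5*(48*1)/19)*2 = ((5/19)*48)*2 = (240/19)*2 = 480/19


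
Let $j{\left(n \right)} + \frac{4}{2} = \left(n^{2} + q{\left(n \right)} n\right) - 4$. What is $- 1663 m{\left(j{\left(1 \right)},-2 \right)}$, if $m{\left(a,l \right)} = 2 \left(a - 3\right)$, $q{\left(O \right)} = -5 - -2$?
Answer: $36586$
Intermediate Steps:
$q{\left(O \right)} = -3$ ($q{\left(O \right)} = -5 + 2 = -3$)
$j{\left(n \right)} = -6 + n^{2} - 3 n$ ($j{\left(n \right)} = -2 - \left(4 - n^{2} + 3 n\right) = -6 + n^{2} - 3 n$)
$m{\left(a,l \right)} = -6 + 2 a$ ($m{\left(a,l \right)} = 2 \left(-3 + a\right) = -6 + 2 a$)
$- 1663 m{\left(j{\left(1 \right)},-2 \right)} = - 1663 \left(-6 + 2 \left(-6 + 1^{2} - 3\right)\right) = - 1663 \left(-6 + 2 \left(-6 + 1 - 3\right)\right) = - 1663 \left(-6 + 2 \left(-8\right)\right) = - 1663 \left(-6 - 16\right) = \left(-1663\right) \left(-22\right) = 36586$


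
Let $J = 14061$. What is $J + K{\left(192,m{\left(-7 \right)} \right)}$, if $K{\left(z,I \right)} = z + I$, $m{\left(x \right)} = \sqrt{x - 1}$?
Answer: $14253 + 2 i \sqrt{2} \approx 14253.0 + 2.8284 i$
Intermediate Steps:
$m{\left(x \right)} = \sqrt{-1 + x}$
$K{\left(z,I \right)} = I + z$
$J + K{\left(192,m{\left(-7 \right)} \right)} = 14061 + \left(\sqrt{-1 - 7} + 192\right) = 14061 + \left(\sqrt{-8} + 192\right) = 14061 + \left(2 i \sqrt{2} + 192\right) = 14061 + \left(192 + 2 i \sqrt{2}\right) = 14253 + 2 i \sqrt{2}$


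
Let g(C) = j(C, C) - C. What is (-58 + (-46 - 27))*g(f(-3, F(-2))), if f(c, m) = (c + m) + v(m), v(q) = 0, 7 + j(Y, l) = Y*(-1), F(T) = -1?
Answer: -131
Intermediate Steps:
j(Y, l) = -7 - Y (j(Y, l) = -7 + Y*(-1) = -7 - Y)
f(c, m) = c + m (f(c, m) = (c + m) + 0 = c + m)
g(C) = -7 - 2*C (g(C) = (-7 - C) - C = -7 - 2*C)
(-58 + (-46 - 27))*g(f(-3, F(-2))) = (-58 + (-46 - 27))*(-7 - 2*(-3 - 1)) = (-58 - 73)*(-7 - 2*(-4)) = -131*(-7 + 8) = -131*1 = -131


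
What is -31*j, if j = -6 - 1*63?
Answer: 2139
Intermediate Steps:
j = -69 (j = -6 - 63 = -69)
-31*j = -31*(-69) = 2139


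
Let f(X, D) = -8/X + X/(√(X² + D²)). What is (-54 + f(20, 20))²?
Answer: 147993/50 - 272*√2/5 ≈ 2882.9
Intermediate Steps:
f(X, D) = -8/X + X/√(D² + X²) (f(X, D) = -8/X + X/(√(D² + X²)) = -8/X + X/√(D² + X²))
(-54 + f(20, 20))² = (-54 + (-8/20 + 20/√(20² + 20²)))² = (-54 + (-8*1/20 + 20/√(400 + 400)))² = (-54 + (-⅖ + 20/√800))² = (-54 + (-⅖ + 20*(√2/40)))² = (-54 + (-⅖ + √2/2))² = (-272/5 + √2/2)²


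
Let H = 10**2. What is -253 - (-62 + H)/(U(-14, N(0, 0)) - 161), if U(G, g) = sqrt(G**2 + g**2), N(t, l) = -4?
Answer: -6498259/25709 + 76*sqrt(53)/25709 ≈ -252.74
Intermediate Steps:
H = 100
-253 - (-62 + H)/(U(-14, N(0, 0)) - 161) = -253 - (-62 + 100)/(sqrt((-14)**2 + (-4)**2) - 161) = -253 - 38/(sqrt(196 + 16) - 161) = -253 - 38/(sqrt(212) - 161) = -253 - 38/(2*sqrt(53) - 161) = -253 - 38/(-161 + 2*sqrt(53))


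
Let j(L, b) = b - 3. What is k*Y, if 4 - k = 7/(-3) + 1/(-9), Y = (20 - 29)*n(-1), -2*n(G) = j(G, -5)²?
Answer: 1856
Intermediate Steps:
j(L, b) = -3 + b
n(G) = -32 (n(G) = -(-3 - 5)²/2 = -½*(-8)² = -½*64 = -32)
Y = 288 (Y = (20 - 29)*(-32) = -9*(-32) = 288)
k = 58/9 (k = 4 - (7/(-3) + 1/(-9)) = 4 - (7*(-⅓) + 1*(-⅑)) = 4 - (-7/3 - ⅑) = 4 - 1*(-22/9) = 4 + 22/9 = 58/9 ≈ 6.4444)
k*Y = (58/9)*288 = 1856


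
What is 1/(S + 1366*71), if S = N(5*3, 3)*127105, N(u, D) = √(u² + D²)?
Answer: -48493/1885511537827 + 381315*√26/3771023075654 ≈ 4.8988e-7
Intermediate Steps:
N(u, D) = √(D² + u²)
S = 381315*√26 (S = √(3² + (5*3)²)*127105 = √(9 + 15²)*127105 = √(9 + 225)*127105 = √234*127105 = (3*√26)*127105 = 381315*√26 ≈ 1.9443e+6)
1/(S + 1366*71) = 1/(381315*√26 + 1366*71) = 1/(381315*√26 + 96986) = 1/(96986 + 381315*√26)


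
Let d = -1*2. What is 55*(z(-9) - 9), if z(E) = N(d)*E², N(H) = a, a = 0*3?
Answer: -495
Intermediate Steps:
d = -2
a = 0
N(H) = 0
z(E) = 0 (z(E) = 0*E² = 0)
55*(z(-9) - 9) = 55*(0 - 9) = 55*(-9) = -495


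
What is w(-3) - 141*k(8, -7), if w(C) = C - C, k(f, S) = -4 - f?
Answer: 1692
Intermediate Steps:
w(C) = 0
w(-3) - 141*k(8, -7) = 0 - 141*(-4 - 1*8) = 0 - 141*(-4 - 8) = 0 - 141*(-12) = 0 + 1692 = 1692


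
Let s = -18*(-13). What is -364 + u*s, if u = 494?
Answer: 115232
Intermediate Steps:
s = 234
-364 + u*s = -364 + 494*234 = -364 + 115596 = 115232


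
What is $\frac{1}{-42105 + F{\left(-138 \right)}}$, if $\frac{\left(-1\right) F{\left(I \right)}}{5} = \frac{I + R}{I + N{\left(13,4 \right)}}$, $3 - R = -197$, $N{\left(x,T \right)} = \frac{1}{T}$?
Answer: $- \frac{551}{23198615} \approx -2.3751 \cdot 10^{-5}$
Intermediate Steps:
$R = 200$ ($R = 3 - -197 = 3 + 197 = 200$)
$F{\left(I \right)} = - \frac{5 \left(200 + I\right)}{\frac{1}{4} + I}$ ($F{\left(I \right)} = - 5 \frac{I + 200}{I + \frac{1}{4}} = - 5 \frac{200 + I}{I + \frac{1}{4}} = - 5 \frac{200 + I}{\frac{1}{4} + I} = - \frac{5 \left(200 + I\right)}{\frac{1}{4} + I}$)
$\frac{1}{-42105 + F{\left(-138 \right)}} = \frac{1}{-42105 + \frac{20 \left(-200 - -138\right)}{1 + 4 \left(-138\right)}} = \frac{1}{-42105 + \frac{20 \left(-200 + 138\right)}{1 - 552}} = \frac{1}{-42105 + 20 \frac{1}{-551} \left(-62\right)} = \frac{1}{-42105 + 20 \left(- \frac{1}{551}\right) \left(-62\right)} = \frac{1}{-42105 + \frac{1240}{551}} = \frac{1}{- \frac{23198615}{551}} = - \frac{551}{23198615}$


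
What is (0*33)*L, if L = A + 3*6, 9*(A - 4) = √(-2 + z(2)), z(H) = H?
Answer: 0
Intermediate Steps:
A = 4 (A = 4 + √(-2 + 2)/9 = 4 + √0/9 = 4 + (⅑)*0 = 4 + 0 = 4)
L = 22 (L = 4 + 3*6 = 4 + 18 = 22)
(0*33)*L = (0*33)*22 = 0*22 = 0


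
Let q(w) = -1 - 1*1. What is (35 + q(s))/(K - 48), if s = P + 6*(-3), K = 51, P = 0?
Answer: 11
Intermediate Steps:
s = -18 (s = 0 + 6*(-3) = 0 - 18 = -18)
q(w) = -2 (q(w) = -1 - 1 = -2)
(35 + q(s))/(K - 48) = (35 - 2)/(51 - 48) = 33/3 = 33*(⅓) = 11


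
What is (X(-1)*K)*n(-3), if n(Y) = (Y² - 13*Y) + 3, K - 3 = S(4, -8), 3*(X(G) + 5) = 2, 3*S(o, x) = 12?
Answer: -1547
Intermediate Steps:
S(o, x) = 4 (S(o, x) = (⅓)*12 = 4)
X(G) = -13/3 (X(G) = -5 + (⅓)*2 = -5 + ⅔ = -13/3)
K = 7 (K = 3 + 4 = 7)
n(Y) = 3 + Y² - 13*Y
(X(-1)*K)*n(-3) = (-13/3*7)*(3 + (-3)² - 13*(-3)) = -91*(3 + 9 + 39)/3 = -91/3*51 = -1547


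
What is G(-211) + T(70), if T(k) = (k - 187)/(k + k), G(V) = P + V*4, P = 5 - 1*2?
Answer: -117857/140 ≈ -841.84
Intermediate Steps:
P = 3 (P = 5 - 2 = 3)
G(V) = 3 + 4*V (G(V) = 3 + V*4 = 3 + 4*V)
T(k) = (-187 + k)/(2*k) (T(k) = (-187 + k)/((2*k)) = (-187 + k)*(1/(2*k)) = (-187 + k)/(2*k))
G(-211) + T(70) = (3 + 4*(-211)) + (½)*(-187 + 70)/70 = (3 - 844) + (½)*(1/70)*(-117) = -841 - 117/140 = -117857/140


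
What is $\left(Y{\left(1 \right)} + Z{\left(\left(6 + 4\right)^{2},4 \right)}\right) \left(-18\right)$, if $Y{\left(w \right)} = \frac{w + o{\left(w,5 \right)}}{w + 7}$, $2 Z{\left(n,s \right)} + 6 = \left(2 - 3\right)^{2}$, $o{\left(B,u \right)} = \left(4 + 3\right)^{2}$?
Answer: $- \frac{135}{2} \approx -67.5$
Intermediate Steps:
$o{\left(B,u \right)} = 49$ ($o{\left(B,u \right)} = 7^{2} = 49$)
$Z{\left(n,s \right)} = - \frac{5}{2}$ ($Z{\left(n,s \right)} = -3 + \frac{\left(2 - 3\right)^{2}}{2} = -3 + \frac{\left(-1\right)^{2}}{2} = -3 + \frac{1}{2} \cdot 1 = -3 + \frac{1}{2} = - \frac{5}{2}$)
$Y{\left(w \right)} = \frac{49 + w}{7 + w}$ ($Y{\left(w \right)} = \frac{w + 49}{w + 7} = \frac{49 + w}{7 + w}$)
$\left(Y{\left(1 \right)} + Z{\left(\left(6 + 4\right)^{2},4 \right)}\right) \left(-18\right) = \left(\frac{49 + 1}{7 + 1} - \frac{5}{2}\right) \left(-18\right) = \left(\frac{1}{8} \cdot 50 - \frac{5}{2}\right) \left(-18\right) = \left(\frac{25}{4} - \frac{5}{2}\right) \left(-18\right) = \frac{15}{4} \left(-18\right) = - \frac{135}{2}$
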